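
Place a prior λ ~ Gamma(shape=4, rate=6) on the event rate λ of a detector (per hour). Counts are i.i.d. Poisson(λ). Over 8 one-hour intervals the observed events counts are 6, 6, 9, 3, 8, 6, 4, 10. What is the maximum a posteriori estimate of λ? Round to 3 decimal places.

λ̂_MAP = 3.929

Σxᵢ = 6+6+9+3+8+6+4+10 = 52, with n = 8.
Posterior ∝ λ^3e^(−6λ) · λ^52e^(−8λ) = λ^55e^(−14λ), i.e. Gamma(shape=56, rate=14).
The mode of a Gamma(a, b) with a ≥ 1 (shape–rate) is (a−1)/b = 55/14 ≈ 3.929.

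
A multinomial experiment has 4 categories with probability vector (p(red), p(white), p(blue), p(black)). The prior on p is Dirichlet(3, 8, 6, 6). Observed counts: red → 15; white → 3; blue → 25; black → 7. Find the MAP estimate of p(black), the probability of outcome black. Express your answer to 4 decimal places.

The posterior is Dirichlet(αᵢ + nᵢ) = Dirichlet(18, 11, 31, 13).
For a Dirichlet(a₁,…,a_K) with all aᵢ > 1, the mode has j-th component (aⱼ − 1)/(Σaᵢ − K).
Here Σaᵢ = 73 and K = 4, so p(black) = (13 − 1)/(73 − 4) = 12/69 ≈ 0.1739.

MAP estimate of p(black) = 0.1739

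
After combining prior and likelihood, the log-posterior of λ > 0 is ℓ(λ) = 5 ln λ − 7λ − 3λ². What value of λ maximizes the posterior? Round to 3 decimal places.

λ̂_MAP = 0.500

ℓ'(λ) = 5/λ − 7 − 6λ. Setting this to zero and multiplying by λ: 6λ² + 7λ − 5 = 0.
λ = (−7 + √(7² + 4·6·5)) / (2·6) = (−7 + √169) / 12 = (−7 + 13)/12 = 1/2.
ℓ''(λ) = −5/λ² − 6 < 0, confirming a maximum.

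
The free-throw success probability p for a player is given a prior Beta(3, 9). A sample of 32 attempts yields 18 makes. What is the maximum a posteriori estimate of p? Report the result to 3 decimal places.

Prior: Beta(3, 9).
Data: 18 successes in 32 trials. The binomial likelihood contributes p^18(1−p)^14, so the posterior is Beta(3+18, 9+14) = Beta(21, 23).
For Beta(a, b) with a, b > 1 the mode is (a−1)/(a+b−2) = 20/42 ≈ 0.476.

p̂_MAP = 0.476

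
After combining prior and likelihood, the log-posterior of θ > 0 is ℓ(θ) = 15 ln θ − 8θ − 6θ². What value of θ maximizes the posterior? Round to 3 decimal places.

ℓ'(θ) = 15/θ − 8 − 12θ. Setting this to zero and multiplying by θ: 12θ² + 8θ − 15 = 0.
θ = (−8 + √(8² + 4·12·15)) / (2·12) = (−8 + √784) / 24 = (−8 + 28)/24 = 5/6.
ℓ''(θ) = −15/θ² − 12 < 0, confirming a maximum.

θ̂_MAP = 0.833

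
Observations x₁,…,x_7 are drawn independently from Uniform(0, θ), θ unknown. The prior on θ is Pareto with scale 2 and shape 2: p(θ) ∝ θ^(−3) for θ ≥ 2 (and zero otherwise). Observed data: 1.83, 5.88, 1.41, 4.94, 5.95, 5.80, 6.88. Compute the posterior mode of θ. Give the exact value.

θ̂_MAP = 6.88

The Uniform(0, θ) likelihood is θ^(−n) for θ ≥ max(xᵢ), zero otherwise. Here max(xᵢ) = 6.88.
Posterior ∝ θ^(−3) · θ^(−7) = θ^(−10) on θ ≥ max(2, 6.88) = 6.88.
This density is strictly decreasing in θ, so the posterior mode lies at the lower boundary of the support.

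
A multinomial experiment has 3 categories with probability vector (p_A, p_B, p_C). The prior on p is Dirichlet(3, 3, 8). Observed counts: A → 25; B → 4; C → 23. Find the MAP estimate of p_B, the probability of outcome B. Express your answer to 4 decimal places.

The posterior is Dirichlet(αᵢ + nᵢ) = Dirichlet(28, 7, 31).
For a Dirichlet(a₁,…,a_K) with all aᵢ > 1, the mode has j-th component (aⱼ − 1)/(Σaᵢ − K).
Here Σaᵢ = 66 and K = 3, so p_B = (7 − 1)/(66 − 3) = 6/63 ≈ 0.0952.

MAP estimate of p_B = 0.0952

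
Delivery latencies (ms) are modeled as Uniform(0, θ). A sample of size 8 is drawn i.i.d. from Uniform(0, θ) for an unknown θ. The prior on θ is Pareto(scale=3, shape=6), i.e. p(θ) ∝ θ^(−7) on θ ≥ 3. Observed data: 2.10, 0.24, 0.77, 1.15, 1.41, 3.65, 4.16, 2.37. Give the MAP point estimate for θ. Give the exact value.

θ̂_MAP = 4.16

The Uniform(0, θ) likelihood is θ^(−n) for θ ≥ max(xᵢ), zero otherwise. Here max(xᵢ) = 4.16.
Posterior ∝ θ^(−7) · θ^(−8) = θ^(−15) on θ ≥ max(3, 4.16) = 4.16.
This density is strictly decreasing in θ, so the posterior mode lies at the lower boundary of the support.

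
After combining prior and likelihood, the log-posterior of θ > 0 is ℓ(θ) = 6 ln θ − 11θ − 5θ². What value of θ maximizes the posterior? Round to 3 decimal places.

ℓ'(θ) = 6/θ − 11 − 10θ. Setting this to zero and multiplying by θ: 10θ² + 11θ − 6 = 0.
θ = (−11 + √(11² + 4·10·6)) / (2·10) = (−11 + √361) / 20 = (−11 + 19)/20 = 2/5.
ℓ''(θ) = −6/θ² − 10 < 0, confirming a maximum.

θ̂_MAP = 0.400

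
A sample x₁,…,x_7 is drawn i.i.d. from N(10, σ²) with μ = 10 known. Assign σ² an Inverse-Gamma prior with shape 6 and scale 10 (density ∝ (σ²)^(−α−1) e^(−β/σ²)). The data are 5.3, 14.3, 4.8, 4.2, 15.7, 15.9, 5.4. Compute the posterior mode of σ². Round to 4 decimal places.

Sum of squared deviations about the known mean: SS = (5.3−10)² + (14.3−10)² + (4.8−10)² + (4.2−10)² + (15.7−10)² + (15.9−10)² + (5.4−10)² = 189.72.
The Normal likelihood contributes (σ²)^(−n/2) exp(−SS/(2σ²)), so the posterior is Inverse-Gamma(α + n/2, β + SS/2) = Inverse-Gamma(9.5, 104.86).
The mode of Inverse-Gamma(a, b) is b/(a+1) = 104.86/10.5 ≈ 9.9867.

σ̂²_MAP = 9.9867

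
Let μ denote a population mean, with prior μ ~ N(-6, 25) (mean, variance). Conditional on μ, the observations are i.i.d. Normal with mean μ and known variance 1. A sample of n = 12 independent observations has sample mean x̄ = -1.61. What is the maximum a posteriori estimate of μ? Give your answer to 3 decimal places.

n = 12, x̄ = -1.61.
For a Normal prior and Normal likelihood with known variance, the posterior is Normal; its mode equals its mean, the precision-weighted average.
Prior precision 1/σ₀² = 1/25 = 0.04; data precision n/σ² = 12/1 = 12.
μ̂ = (0.04·(-6) + 12·(-1.61)) / (0.04 + 12) = (-19.56)/12.04 = -489/301 ≈ -1.625.

μ̂_MAP = -1.625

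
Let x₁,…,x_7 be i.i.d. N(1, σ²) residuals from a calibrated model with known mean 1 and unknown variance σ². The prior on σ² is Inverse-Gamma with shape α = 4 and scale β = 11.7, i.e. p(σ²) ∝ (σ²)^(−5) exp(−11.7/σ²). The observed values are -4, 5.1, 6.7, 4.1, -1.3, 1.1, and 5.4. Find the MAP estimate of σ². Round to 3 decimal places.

Sum of squared deviations about the known mean: SS = (-4−1)² + (5.1−1)² + (6.7−1)² + (4.1−1)² + (-1.3−1)² + (1.1−1)² + (5.4−1)² = 108.57.
The Normal likelihood contributes (σ²)^(−n/2) exp(−SS/(2σ²)), so the posterior is Inverse-Gamma(α + n/2, β + SS/2) = Inverse-Gamma(7.5, 65.985).
The mode of Inverse-Gamma(a, b) is b/(a+1) = 65.985/8.5 ≈ 7.763.

σ̂²_MAP = 7.763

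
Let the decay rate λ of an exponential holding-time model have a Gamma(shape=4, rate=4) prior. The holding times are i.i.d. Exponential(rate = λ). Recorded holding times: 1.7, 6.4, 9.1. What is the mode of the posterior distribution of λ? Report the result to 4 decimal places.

λ̂_MAP = 0.2830

The Exponential(rate=λ) likelihood is ∝ λ^n e^(−λΣtᵢ). Here n = 3 and Σtᵢ = 1.7 + 6.4 + 9.1 = 17.2.
Posterior ∝ λ^3e^(−4λ) · λ^3e^(−17.2λ) = λ^6e^(−21.2λ), i.e. Gamma(7, 21.2).
Mode = (a−1)/b = 6/21.2 ≈ 0.2830.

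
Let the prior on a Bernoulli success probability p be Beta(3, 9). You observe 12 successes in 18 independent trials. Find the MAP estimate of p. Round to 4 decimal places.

Prior: Beta(3, 9).
Data: 12 successes in 18 trials. The binomial likelihood contributes p^12(1−p)^6, so the posterior is Beta(3+12, 9+6) = Beta(15, 15).
For Beta(a, b) with a, b > 1 the mode is (a−1)/(a+b−2) = 14/28 ≈ 0.5000.

p̂_MAP = 0.5000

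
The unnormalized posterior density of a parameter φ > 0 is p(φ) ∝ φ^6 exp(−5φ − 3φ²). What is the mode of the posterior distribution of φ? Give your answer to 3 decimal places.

ℓ'(φ) = 6/φ − 5 − 6φ. Setting this to zero and multiplying by φ: 6φ² + 5φ − 6 = 0.
φ = (−5 + √(5² + 4·6·6)) / (2·6) = (−5 + √169) / 12 = (−5 + 13)/12 = 2/3.
ℓ''(φ) = −6/φ² − 6 < 0, confirming a maximum.

φ̂_MAP = 0.667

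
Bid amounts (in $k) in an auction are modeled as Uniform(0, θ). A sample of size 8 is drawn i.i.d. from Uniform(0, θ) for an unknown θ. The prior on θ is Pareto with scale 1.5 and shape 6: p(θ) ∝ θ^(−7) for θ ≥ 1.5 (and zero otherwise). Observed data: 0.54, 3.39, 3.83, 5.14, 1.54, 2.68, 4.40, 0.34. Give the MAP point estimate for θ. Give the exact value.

The Uniform(0, θ) likelihood is θ^(−n) for θ ≥ max(xᵢ), zero otherwise. Here max(xᵢ) = 5.14.
Posterior ∝ θ^(−7) · θ^(−8) = θ^(−15) on θ ≥ max(1.5, 5.14) = 5.14.
This density is strictly decreasing in θ, so the posterior mode lies at the lower boundary of the support.

θ̂_MAP = 5.14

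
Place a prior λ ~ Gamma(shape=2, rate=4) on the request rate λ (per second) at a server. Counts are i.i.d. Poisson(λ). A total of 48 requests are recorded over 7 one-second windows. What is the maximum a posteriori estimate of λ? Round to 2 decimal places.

Σxᵢ = 48, n = 7.
Posterior ∝ λe^(−4λ) · λ^48e^(−7λ) = λ^49e^(−11λ), i.e. Gamma(shape=50, rate=11).
The mode of a Gamma(a, b) with a ≥ 1 (shape–rate) is (a−1)/b = 49/11 ≈ 4.45.

λ̂_MAP = 4.45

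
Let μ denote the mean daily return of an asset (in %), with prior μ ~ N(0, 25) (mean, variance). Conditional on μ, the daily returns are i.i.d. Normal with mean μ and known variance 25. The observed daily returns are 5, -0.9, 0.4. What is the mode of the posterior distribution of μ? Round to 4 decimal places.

n = 3; x̄ = (5 + (-0.9) + 0.4)/3 = 4.5/3 = 1.5.
For a Normal prior and Normal likelihood with known variance, the posterior is Normal; its mode equals its mean, the precision-weighted average.
Prior precision 1/σ₀² = 1/25 = 0.04; data precision n/σ² = 3/25 = 0.12.
μ̂ = (0.04·0 + 0.12·1.5) / (0.04 + 0.12) = 0.18/0.16 = 1.1250.

μ̂_MAP = 1.1250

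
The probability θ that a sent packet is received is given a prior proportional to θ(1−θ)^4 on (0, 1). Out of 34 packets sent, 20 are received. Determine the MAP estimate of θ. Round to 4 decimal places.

θ̂_MAP = 0.5385

The prior density ∝ θ(1−θ)^4 is the kernel of Beta(2, 5).
Data: 20 successes in 34 trials. The binomial likelihood contributes θ^20(1−θ)^14, so the posterior is Beta(2+20, 5+14) = Beta(22, 19).
For Beta(a, b) with a, b > 1 the mode is (a−1)/(a+b−2) = 21/39 ≈ 0.5385.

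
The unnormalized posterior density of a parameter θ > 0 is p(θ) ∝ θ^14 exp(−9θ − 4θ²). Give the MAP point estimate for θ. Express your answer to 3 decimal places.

θ̂_MAP = 0.875

ℓ'(θ) = 14/θ − 9 − 8θ. Setting this to zero and multiplying by θ: 8θ² + 9θ − 14 = 0.
θ = (−9 + √(9² + 4·8·14)) / (2·8) = (−9 + √529) / 16 = (−9 + 23)/16 = 7/8.
ℓ''(θ) = −14/θ² − 8 < 0, confirming a maximum.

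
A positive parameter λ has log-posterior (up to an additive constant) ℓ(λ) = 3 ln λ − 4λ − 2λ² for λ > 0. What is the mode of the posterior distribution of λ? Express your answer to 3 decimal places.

ℓ'(λ) = 3/λ − 4 − 4λ. Setting this to zero and multiplying by λ: 4λ² + 4λ − 3 = 0.
λ = (−4 + √(4² + 4·4·3)) / (2·4) = (−4 + √64) / 8 = (−4 + 8)/8 = 1/2.
ℓ''(λ) = −3/λ² − 4 < 0, confirming a maximum.

λ̂_MAP = 0.500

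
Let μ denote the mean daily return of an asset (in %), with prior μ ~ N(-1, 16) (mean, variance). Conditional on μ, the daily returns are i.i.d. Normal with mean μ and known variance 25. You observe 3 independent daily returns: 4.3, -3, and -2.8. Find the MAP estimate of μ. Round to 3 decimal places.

μ̂_MAP = -0.671

n = 3; x̄ = (4.3 + (-3) + (-2.8))/3 = -1.5/3 = -0.5.
For a Normal prior and Normal likelihood with known variance, the posterior is Normal; its mode equals its mean, the precision-weighted average.
Prior precision 1/σ₀² = 1/16 = 0.0625; data precision n/σ² = 3/25 = 0.12.
μ̂ = (0.0625·(-1) + 0.12·(-0.5)) / (0.0625 + 0.12) = (-0.1225)/0.1825 = -49/73 ≈ -0.671.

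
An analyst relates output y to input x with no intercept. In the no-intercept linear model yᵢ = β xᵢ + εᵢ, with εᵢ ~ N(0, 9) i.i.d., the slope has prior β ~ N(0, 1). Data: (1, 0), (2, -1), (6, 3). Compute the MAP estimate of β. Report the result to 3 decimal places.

β̂_MAP = 0.320

log p(β | y) = −Σ(yᵢ − βxᵢ)²/(2·9) − β²/(2·1) + const.
Setting the derivative to zero: Σxᵢ(yᵢ − βxᵢ)/9 − β/1 = 0, so β = Σxᵢyᵢ / (Σxᵢ² + σ²/τ²).
Σxᵢyᵢ = 1·0 + 2·(-1) + 6·3 = 16; Σxᵢ² = 41; σ²/τ² = 9.
β̂_MAP = 16 / (41 + 9) = 16/50 ≈ 0.320.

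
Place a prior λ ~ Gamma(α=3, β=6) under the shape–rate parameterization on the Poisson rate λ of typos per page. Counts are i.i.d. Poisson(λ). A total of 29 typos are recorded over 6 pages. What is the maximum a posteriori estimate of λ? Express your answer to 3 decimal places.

Σxᵢ = 29, n = 6.
Posterior ∝ λ^2e^(−6λ) · λ^29e^(−6λ) = λ^31e^(−12λ), i.e. Gamma(shape=32, rate=12).
The mode of a Gamma(a, b) with a ≥ 1 (shape–rate) is (a−1)/b = 31/12 ≈ 2.583.

λ̂_MAP = 2.583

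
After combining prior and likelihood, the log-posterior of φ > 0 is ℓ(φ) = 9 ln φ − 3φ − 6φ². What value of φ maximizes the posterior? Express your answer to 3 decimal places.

φ̂_MAP = 0.750

ℓ'(φ) = 9/φ − 3 − 12φ. Setting this to zero and multiplying by φ: 12φ² + 3φ − 9 = 0.
φ = (−3 + √(3² + 4·12·9)) / (2·12) = (−3 + √441) / 24 = (−3 + 21)/24 = 3/4.
ℓ''(φ) = −9/φ² − 12 < 0, confirming a maximum.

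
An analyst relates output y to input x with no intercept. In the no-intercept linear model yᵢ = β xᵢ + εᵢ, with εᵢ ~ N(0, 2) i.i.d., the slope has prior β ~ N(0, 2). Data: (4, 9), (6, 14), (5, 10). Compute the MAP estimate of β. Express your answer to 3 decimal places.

log p(β | y) = −Σ(yᵢ − βxᵢ)²/(2·2) − β²/(2·2) + const.
Setting the derivative to zero: Σxᵢ(yᵢ − βxᵢ)/2 − β/2 = 0, so β = Σxᵢyᵢ / (Σxᵢ² + σ²/τ²).
Σxᵢyᵢ = 4·9 + 6·14 + 5·10 = 170; Σxᵢ² = 77; σ²/τ² = 1.
β̂_MAP = 170 / (77 + 1) = 170/78 ≈ 2.179.

β̂_MAP = 2.179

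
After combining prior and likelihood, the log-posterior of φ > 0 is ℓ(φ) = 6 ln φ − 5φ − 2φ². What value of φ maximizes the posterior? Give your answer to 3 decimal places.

ℓ'(φ) = 6/φ − 5 − 4φ. Setting this to zero and multiplying by φ: 4φ² + 5φ − 6 = 0.
φ = (−5 + √(5² + 4·4·6)) / (2·4) = (−5 + √121) / 8 = (−5 + 11)/8 = 3/4.
ℓ''(φ) = −6/φ² − 4 < 0, confirming a maximum.

φ̂_MAP = 0.750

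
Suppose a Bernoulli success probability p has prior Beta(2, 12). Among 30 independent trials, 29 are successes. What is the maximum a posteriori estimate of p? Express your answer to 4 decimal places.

Prior: Beta(2, 12).
Data: 29 successes in 30 trials. The binomial likelihood contributes p^29(1−p)^1, so the posterior is Beta(2+29, 12+1) = Beta(31, 13).
For Beta(a, b) with a, b > 1 the mode is (a−1)/(a+b−2) = 30/42 ≈ 0.7143.

p̂_MAP = 0.7143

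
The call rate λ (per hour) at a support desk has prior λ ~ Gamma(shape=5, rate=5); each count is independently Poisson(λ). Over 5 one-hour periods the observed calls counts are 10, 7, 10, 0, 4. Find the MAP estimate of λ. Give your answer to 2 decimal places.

λ̂_MAP = 3.50

Σxᵢ = 10+7+10+0+4 = 31, with n = 5.
Posterior ∝ λ^4e^(−5λ) · λ^31e^(−5λ) = λ^35e^(−10λ), i.e. Gamma(shape=36, rate=10).
The mode of a Gamma(a, b) with a ≥ 1 (shape–rate) is (a−1)/b = 35/10 ≈ 3.50.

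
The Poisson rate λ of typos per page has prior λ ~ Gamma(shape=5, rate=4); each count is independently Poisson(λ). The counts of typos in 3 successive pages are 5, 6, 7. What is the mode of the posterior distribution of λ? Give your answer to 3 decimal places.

λ̂_MAP = 3.143

Σxᵢ = 5+6+7 = 18, with n = 3.
Posterior ∝ λ^4e^(−4λ) · λ^18e^(−3λ) = λ^22e^(−7λ), i.e. Gamma(shape=23, rate=7).
The mode of a Gamma(a, b) with a ≥ 1 (shape–rate) is (a−1)/b = 22/7 ≈ 3.143.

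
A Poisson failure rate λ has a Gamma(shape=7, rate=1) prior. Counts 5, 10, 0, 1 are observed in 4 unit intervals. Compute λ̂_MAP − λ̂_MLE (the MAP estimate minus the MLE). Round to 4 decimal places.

MAP − MLE = 0.4000

Σxᵢ = 16. Posterior is Gamma(23, 5); MAP = (23−1)/5 = 22/5 ≈ 4.40000.
MLE = x̄ = 16/4 ≈ 4.00000.
Difference = 22/5 − 16/4 = 2/5 ≈ 0.4000.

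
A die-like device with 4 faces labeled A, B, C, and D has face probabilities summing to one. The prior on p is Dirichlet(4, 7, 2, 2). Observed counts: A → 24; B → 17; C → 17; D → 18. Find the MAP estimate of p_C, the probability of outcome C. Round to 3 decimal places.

MAP estimate of p_C = 0.207

The posterior is Dirichlet(αᵢ + nᵢ) = Dirichlet(28, 24, 19, 20).
For a Dirichlet(a₁,…,a_K) with all aᵢ > 1, the mode has j-th component (aⱼ − 1)/(Σaᵢ − K).
Here Σaᵢ = 91 and K = 4, so p_C = (19 − 1)/(91 − 4) = 18/87 ≈ 0.207.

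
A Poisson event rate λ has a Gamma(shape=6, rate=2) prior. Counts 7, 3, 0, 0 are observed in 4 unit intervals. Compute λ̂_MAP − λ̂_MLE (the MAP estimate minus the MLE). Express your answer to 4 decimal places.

Σxᵢ = 10. Posterior is Gamma(16, 6); MAP = (16−1)/6 = 15/6 ≈ 2.50000.
MLE = x̄ = 10/4 ≈ 2.50000.
Difference = 15/6 − 10/4 = 0 ≈ 0.0000.

MAP − MLE = 0.0000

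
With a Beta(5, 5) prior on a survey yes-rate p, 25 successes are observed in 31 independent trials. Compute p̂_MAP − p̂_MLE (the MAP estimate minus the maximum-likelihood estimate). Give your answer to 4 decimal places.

Posterior is Beta(30, 11); MAP = (30−1)/(41−2) = 29/39 ≈ 0.74359.
MLE ignores the prior: p̂_MLE = k/n = 25/31 ≈ 0.80645.
Difference = 29/39 − 25/31 = -76/1209 ≈ -0.0629.

MAP − MLE = -0.0629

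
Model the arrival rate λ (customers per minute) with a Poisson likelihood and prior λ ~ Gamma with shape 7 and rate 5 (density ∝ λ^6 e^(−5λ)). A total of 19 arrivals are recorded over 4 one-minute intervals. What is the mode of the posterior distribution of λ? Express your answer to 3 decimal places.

λ̂_MAP = 2.778

Σxᵢ = 19, n = 4.
Posterior ∝ λ^6e^(−5λ) · λ^19e^(−4λ) = λ^25e^(−9λ), i.e. Gamma(shape=26, rate=9).
The mode of a Gamma(a, b) with a ≥ 1 (shape–rate) is (a−1)/b = 25/9 ≈ 2.778.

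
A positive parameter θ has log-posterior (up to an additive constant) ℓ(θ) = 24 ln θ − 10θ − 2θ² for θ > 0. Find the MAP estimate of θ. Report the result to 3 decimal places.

ℓ'(θ) = 24/θ − 10 − 4θ. Setting this to zero and multiplying by θ: 4θ² + 10θ − 24 = 0.
θ = (−10 + √(10² + 4·4·24)) / (2·4) = (−10 + √484) / 8 = (−10 + 22)/8 = 3/2.
ℓ''(θ) = −24/θ² − 4 < 0, confirming a maximum.

θ̂_MAP = 1.500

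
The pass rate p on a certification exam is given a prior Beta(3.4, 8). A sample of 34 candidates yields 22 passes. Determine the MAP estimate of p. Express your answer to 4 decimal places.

Prior: Beta(3.4, 8).
Data: 22 successes in 34 trials. The binomial likelihood contributes p^22(1−p)^12, so the posterior is Beta(3.4+22, 8+12) = Beta(25.4, 20).
For Beta(a, b) with a, b > 1 the mode is (a−1)/(a+b−2) = 24.4/43.4 ≈ 0.5622.

p̂_MAP = 0.5622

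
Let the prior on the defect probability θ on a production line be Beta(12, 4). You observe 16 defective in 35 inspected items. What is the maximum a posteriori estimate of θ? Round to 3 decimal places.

θ̂_MAP = 0.551

Prior: Beta(12, 4).
Data: 16 successes in 35 trials. The binomial likelihood contributes θ^16(1−θ)^19, so the posterior is Beta(12+16, 4+19) = Beta(28, 23).
For Beta(a, b) with a, b > 1 the mode is (a−1)/(a+b−2) = 27/49 ≈ 0.551.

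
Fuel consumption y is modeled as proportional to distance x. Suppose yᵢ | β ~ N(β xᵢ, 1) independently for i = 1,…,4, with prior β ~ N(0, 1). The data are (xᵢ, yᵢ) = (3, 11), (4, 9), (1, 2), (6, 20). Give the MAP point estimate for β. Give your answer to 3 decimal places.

log p(β | y) = −Σ(yᵢ − βxᵢ)²/(2·1) − β²/(2·1) + const.
Setting the derivative to zero: Σxᵢ(yᵢ − βxᵢ)/1 − β/1 = 0, so β = Σxᵢyᵢ / (Σxᵢ² + σ²/τ²).
Σxᵢyᵢ = 3·11 + 4·9 + 1·2 + 6·20 = 191; Σxᵢ² = 62; σ²/τ² = 1.
β̂_MAP = 191 / (62 + 1) = 191/63 ≈ 3.032.

β̂_MAP = 3.032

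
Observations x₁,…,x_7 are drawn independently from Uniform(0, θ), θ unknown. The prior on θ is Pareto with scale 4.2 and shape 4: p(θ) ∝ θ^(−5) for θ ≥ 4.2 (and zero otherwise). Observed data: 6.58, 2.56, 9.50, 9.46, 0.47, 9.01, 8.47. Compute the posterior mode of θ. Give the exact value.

The Uniform(0, θ) likelihood is θ^(−n) for θ ≥ max(xᵢ), zero otherwise. Here max(xᵢ) = 9.50.
Posterior ∝ θ^(−5) · θ^(−7) = θ^(−12) on θ ≥ max(4.2, 9.50) = 9.50.
This density is strictly decreasing in θ, so the posterior mode lies at the lower boundary of the support.

θ̂_MAP = 9.50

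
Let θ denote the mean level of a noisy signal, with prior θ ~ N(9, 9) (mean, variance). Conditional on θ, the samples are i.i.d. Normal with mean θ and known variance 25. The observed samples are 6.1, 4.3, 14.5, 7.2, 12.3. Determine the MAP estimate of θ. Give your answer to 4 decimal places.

n = 5; x̄ = (6.1 + 4.3 + 14.5 + 7.2 + 12.3)/5 = 44.4/5 = 8.88.
For a Normal prior and Normal likelihood with known variance, the posterior is Normal; its mode equals its mean, the precision-weighted average.
Prior precision 1/σ₀² = 1/9; data precision n/σ² = 5/25 = 0.2.
θ̂ = ((1/9)·9 + 0.2·8.88) / (1/9 + 0.2) = 2.776/(14/45) = 3123/350 ≈ 8.9229.

θ̂_MAP = 8.9229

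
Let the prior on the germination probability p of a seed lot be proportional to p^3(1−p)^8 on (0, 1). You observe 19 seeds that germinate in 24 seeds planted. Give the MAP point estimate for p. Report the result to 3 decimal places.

p̂_MAP = 0.629

The prior density ∝ p^3(1−p)^8 is the kernel of Beta(4, 9).
Data: 19 successes in 24 trials. The binomial likelihood contributes p^19(1−p)^5, so the posterior is Beta(4+19, 9+5) = Beta(23, 14).
For Beta(a, b) with a, b > 1 the mode is (a−1)/(a+b−2) = 22/35 ≈ 0.629.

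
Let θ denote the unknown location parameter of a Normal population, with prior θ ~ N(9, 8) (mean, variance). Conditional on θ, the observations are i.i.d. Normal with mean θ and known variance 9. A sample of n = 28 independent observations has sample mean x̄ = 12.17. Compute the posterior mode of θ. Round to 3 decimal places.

θ̂_MAP = 12.048

n = 28, x̄ = 12.17.
For a Normal prior and Normal likelihood with known variance, the posterior is Normal; its mode equals its mean, the precision-weighted average.
Prior precision 1/σ₀² = 1/8 = 0.125; data precision n/σ² = 28/9.
θ̂ = (0.125·9 + (28/9)·12.17) / (0.125 + 28/9) = (70177/1800)/(233/72) = 70177/5825 ≈ 12.048.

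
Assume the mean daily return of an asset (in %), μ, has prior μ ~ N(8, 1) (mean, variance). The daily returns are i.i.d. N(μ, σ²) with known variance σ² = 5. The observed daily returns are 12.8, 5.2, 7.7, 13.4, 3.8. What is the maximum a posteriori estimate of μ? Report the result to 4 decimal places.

μ̂_MAP = 8.2900

n = 5; x̄ = (12.8 + 5.2 + 7.7 + 13.4 + 3.8)/5 = 42.9/5 = 8.58.
For a Normal prior and Normal likelihood with known variance, the posterior is Normal; its mode equals its mean, the precision-weighted average.
Prior precision 1/σ₀² = 1/1 = 1; data precision n/σ² = 5/5 = 1.
μ̂ = (1·8 + 1·8.58) / (1 + 1) = 16.58/2 = 8.2900.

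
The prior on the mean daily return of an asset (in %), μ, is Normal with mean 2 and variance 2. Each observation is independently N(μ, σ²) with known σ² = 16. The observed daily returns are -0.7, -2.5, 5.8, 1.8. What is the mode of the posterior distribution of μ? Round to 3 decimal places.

n = 4; x̄ = ((-0.7) + (-2.5) + 5.8 + 1.8)/4 = 4.4/4 = 1.1.
For a Normal prior and Normal likelihood with known variance, the posterior is Normal; its mode equals its mean, the precision-weighted average.
Prior precision 1/σ₀² = 1/2 = 0.5; data precision n/σ² = 4/16 = 0.25.
μ̂ = (0.5·2 + 0.25·1.1) / (0.5 + 0.25) = 1.275/0.75 = 1.700.

μ̂_MAP = 1.700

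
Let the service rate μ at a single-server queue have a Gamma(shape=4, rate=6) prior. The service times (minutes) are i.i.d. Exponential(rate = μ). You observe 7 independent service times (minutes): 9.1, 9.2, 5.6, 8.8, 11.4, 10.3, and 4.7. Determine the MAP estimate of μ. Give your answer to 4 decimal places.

μ̂_MAP = 0.1536

The Exponential(rate=μ) likelihood is ∝ μ^n e^(−μΣtᵢ). Here n = 7 and Σtᵢ = 9.1 + 9.2 + 5.6 + 8.8 + 11.4 + 10.3 + 4.7 = 59.1.
Posterior ∝ μ^3e^(−6μ) · μ^7e^(−59.1μ) = μ^10e^(−65.1μ), i.e. Gamma(11, 65.1).
Mode = (a−1)/b = 10/65.1 ≈ 0.1536.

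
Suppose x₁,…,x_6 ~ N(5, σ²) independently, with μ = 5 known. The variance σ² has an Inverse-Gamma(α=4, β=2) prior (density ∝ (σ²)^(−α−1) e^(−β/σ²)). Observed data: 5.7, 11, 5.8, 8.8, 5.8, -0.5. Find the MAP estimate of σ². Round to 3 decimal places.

Sum of squared deviations about the known mean: SS = (5.7−5)² + (11−5)² + (5.8−5)² + (8.8−5)² + (5.8−5)² + (-0.5−5)² = 82.46.
The Normal likelihood contributes (σ²)^(−n/2) exp(−SS/(2σ²)), so the posterior is Inverse-Gamma(α + n/2, β + SS/2) = Inverse-Gamma(7, 43.23).
The mode of Inverse-Gamma(a, b) is b/(a+1) = 43.23/8 ≈ 5.404.

σ̂²_MAP = 5.404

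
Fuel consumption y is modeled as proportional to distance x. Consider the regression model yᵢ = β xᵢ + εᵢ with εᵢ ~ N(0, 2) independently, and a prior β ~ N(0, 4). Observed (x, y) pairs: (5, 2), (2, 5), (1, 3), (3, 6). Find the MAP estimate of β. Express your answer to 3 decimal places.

β̂_MAP = 1.038

log p(β | y) = −Σ(yᵢ − βxᵢ)²/(2·2) − β²/(2·4) + const.
Setting the derivative to zero: Σxᵢ(yᵢ − βxᵢ)/2 − β/4 = 0, so β = Σxᵢyᵢ / (Σxᵢ² + σ²/τ²).
Σxᵢyᵢ = 5·2 + 2·5 + 1·3 + 3·6 = 41; Σxᵢ² = 39; σ²/τ² = 0.5.
β̂_MAP = 41 / (39 + 0.5) = 41/39.5 ≈ 1.038.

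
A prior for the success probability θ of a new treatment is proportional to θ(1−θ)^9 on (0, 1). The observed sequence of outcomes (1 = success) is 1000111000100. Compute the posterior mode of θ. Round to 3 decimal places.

The prior density ∝ θ(1−θ)^9 is the kernel of Beta(2, 10).
Data: 5 successes in 13 trials (from the sequence). The binomial likelihood contributes θ^5(1−θ)^8, so the posterior is Beta(2+5, 10+8) = Beta(7, 18).
For Beta(a, b) with a, b > 1 the mode is (a−1)/(a+b−2) = 6/23 ≈ 0.261.

θ̂_MAP = 0.261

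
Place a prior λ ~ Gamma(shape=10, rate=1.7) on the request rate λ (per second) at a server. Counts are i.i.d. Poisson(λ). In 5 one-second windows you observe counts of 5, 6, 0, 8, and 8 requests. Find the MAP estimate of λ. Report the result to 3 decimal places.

Σxᵢ = 5+6+0+8+8 = 27, with n = 5.
Posterior ∝ λ^9e^(−1.7λ) · λ^27e^(−5λ) = λ^36e^(−6.7λ), i.e. Gamma(shape=37, rate=6.7).
The mode of a Gamma(a, b) with a ≥ 1 (shape–rate) is (a−1)/b = 36/6.7 ≈ 5.373.

λ̂_MAP = 5.373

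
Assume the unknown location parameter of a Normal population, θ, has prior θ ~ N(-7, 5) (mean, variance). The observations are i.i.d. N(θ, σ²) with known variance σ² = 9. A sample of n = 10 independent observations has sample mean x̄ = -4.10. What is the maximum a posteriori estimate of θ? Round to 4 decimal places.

n = 10, x̄ = -4.10.
For a Normal prior and Normal likelihood with known variance, the posterior is Normal; its mode equals its mean, the precision-weighted average.
Prior precision 1/σ₀² = 1/5 = 0.2; data precision n/σ² = 10/9.
θ̂ = (0.2·(-7) + (10/9)·(-4.1)) / (0.2 + 10/9) = (-268/45)/(59/45) = -268/59 ≈ -4.5424.

θ̂_MAP = -4.5424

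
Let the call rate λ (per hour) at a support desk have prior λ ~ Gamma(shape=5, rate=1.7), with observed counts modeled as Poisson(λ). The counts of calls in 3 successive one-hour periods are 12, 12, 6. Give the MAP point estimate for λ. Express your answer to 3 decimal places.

λ̂_MAP = 7.234

Σxᵢ = 12+12+6 = 30, with n = 3.
Posterior ∝ λ^4e^(−1.7λ) · λ^30e^(−3λ) = λ^34e^(−4.7λ), i.e. Gamma(shape=35, rate=4.7).
The mode of a Gamma(a, b) with a ≥ 1 (shape–rate) is (a−1)/b = 34/4.7 ≈ 7.234.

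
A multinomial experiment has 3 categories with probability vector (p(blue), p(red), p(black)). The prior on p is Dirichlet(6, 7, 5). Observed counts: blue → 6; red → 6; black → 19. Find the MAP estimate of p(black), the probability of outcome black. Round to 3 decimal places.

The posterior is Dirichlet(αᵢ + nᵢ) = Dirichlet(12, 13, 24).
For a Dirichlet(a₁,…,a_K) with all aᵢ > 1, the mode has j-th component (aⱼ − 1)/(Σaᵢ − K).
Here Σaᵢ = 49 and K = 3, so p(black) = (24 − 1)/(49 − 3) = 23/46 ≈ 0.500.

MAP estimate of p(black) = 0.500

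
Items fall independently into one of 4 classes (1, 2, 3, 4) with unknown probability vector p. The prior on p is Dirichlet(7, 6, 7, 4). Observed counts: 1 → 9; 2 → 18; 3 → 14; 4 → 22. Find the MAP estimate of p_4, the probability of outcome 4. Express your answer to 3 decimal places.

The posterior is Dirichlet(αᵢ + nᵢ) = Dirichlet(16, 24, 21, 26).
For a Dirichlet(a₁,…,a_K) with all aᵢ > 1, the mode has j-th component (aⱼ − 1)/(Σaᵢ − K).
Here Σaᵢ = 87 and K = 4, so p_4 = (26 − 1)/(87 − 4) = 25/83 ≈ 0.301.

MAP estimate: 0.301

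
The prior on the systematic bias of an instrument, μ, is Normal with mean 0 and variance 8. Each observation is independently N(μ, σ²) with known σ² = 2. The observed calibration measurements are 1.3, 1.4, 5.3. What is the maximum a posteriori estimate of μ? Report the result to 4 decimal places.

μ̂_MAP = 2.4615

n = 3; x̄ = (1.3 + 1.4 + 5.3)/3 = 8/3 = 8/3 ≈ 2.6667.
For a Normal prior and Normal likelihood with known variance, the posterior is Normal; its mode equals its mean, the precision-weighted average.
Prior precision 1/σ₀² = 1/8 = 0.125; data precision n/σ² = 3/2 = 1.5.
μ̂ = (0.125·0 + 1.5·(8/3)) / (0.125 + 1.5) = 4/1.625 = 32/13 ≈ 2.4615.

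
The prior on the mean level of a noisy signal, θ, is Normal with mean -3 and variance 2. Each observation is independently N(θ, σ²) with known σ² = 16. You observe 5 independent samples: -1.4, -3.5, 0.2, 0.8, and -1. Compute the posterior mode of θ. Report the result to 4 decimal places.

θ̂_MAP = -2.2231

n = 5; x̄ = ((-1.4) + (-3.5) + 0.2 + 0.8 + (-1))/5 = -4.9/5 = -0.98.
For a Normal prior and Normal likelihood with known variance, the posterior is Normal; its mode equals its mean, the precision-weighted average.
Prior precision 1/σ₀² = 1/2 = 0.5; data precision n/σ² = 5/16 = 0.3125.
θ̂ = (0.5·(-3) + 0.3125·(-0.98)) / (0.5 + 0.3125) = (-1.80625)/0.8125 = -289/130 ≈ -2.2231.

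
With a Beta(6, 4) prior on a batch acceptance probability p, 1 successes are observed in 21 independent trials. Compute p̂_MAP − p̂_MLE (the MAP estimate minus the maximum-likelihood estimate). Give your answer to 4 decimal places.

Posterior is Beta(7, 24); MAP = (7−1)/(31−2) = 6/29 ≈ 0.20690.
MLE ignores the prior: p̂_MLE = k/n = 1/21 ≈ 0.04762.
Difference = 6/29 − 1/21 = 97/609 ≈ 0.1593.

MAP − MLE = 0.1593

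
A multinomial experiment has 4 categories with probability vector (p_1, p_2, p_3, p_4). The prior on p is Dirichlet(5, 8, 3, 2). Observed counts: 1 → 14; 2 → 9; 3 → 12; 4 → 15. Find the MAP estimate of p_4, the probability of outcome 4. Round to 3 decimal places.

MAP estimate: 0.250

The posterior is Dirichlet(αᵢ + nᵢ) = Dirichlet(19, 17, 15, 17).
For a Dirichlet(a₁,…,a_K) with all aᵢ > 1, the mode has j-th component (aⱼ − 1)/(Σaᵢ − K).
Here Σaᵢ = 68 and K = 4, so p_4 = (17 − 1)/(68 − 4) = 16/64 ≈ 0.250.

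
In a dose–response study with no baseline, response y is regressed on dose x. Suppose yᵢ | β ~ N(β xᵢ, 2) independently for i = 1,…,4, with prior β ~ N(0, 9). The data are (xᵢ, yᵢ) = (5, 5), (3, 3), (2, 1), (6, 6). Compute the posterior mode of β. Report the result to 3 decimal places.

β̂_MAP = 0.970

log p(β | y) = −Σ(yᵢ − βxᵢ)²/(2·2) − β²/(2·9) + const.
Setting the derivative to zero: Σxᵢ(yᵢ − βxᵢ)/2 − β/9 = 0, so β = Σxᵢyᵢ / (Σxᵢ² + σ²/τ²).
Σxᵢyᵢ = 5·5 + 3·3 + 2·1 + 6·6 = 72; Σxᵢ² = 74; σ²/τ² = 2/9.
β̂_MAP = 72 / (74 + 2/9) = 72/(668/9) = 162/167 ≈ 0.970.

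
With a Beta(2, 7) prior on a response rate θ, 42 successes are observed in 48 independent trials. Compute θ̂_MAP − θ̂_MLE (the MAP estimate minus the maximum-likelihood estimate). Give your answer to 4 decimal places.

Posterior is Beta(44, 13); MAP = (44−1)/(57−2) = 43/55 ≈ 0.78182.
MLE ignores the prior: θ̂_MLE = k/n = 42/48 ≈ 0.87500.
Difference = 43/55 − 42/48 = -41/440 ≈ -0.0932.

MAP − MLE = -0.0932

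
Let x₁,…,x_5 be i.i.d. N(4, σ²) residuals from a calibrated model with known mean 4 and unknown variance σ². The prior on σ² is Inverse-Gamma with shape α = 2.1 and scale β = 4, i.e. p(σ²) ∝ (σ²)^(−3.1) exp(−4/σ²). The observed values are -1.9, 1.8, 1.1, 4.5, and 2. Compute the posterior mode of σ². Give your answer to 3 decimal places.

σ̂²_MAP = 5.385

Sum of squared deviations about the known mean: SS = (-1.9−4)² + (1.8−4)² + (1.1−4)² + (4.5−4)² + (2−4)² = 52.31.
The Normal likelihood contributes (σ²)^(−n/2) exp(−SS/(2σ²)), so the posterior is Inverse-Gamma(α + n/2, β + SS/2) = Inverse-Gamma(4.6, 30.155).
The mode of Inverse-Gamma(a, b) is b/(a+1) = 30.155/5.6 ≈ 5.385.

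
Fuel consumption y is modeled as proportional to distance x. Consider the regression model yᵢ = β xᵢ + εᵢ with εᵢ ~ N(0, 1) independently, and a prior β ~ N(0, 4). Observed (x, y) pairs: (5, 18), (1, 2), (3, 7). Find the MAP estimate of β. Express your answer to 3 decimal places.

β̂_MAP = 3.206

log p(β | y) = −Σ(yᵢ − βxᵢ)²/(2·1) − β²/(2·4) + const.
Setting the derivative to zero: Σxᵢ(yᵢ − βxᵢ)/1 − β/4 = 0, so β = Σxᵢyᵢ / (Σxᵢ² + σ²/τ²).
Σxᵢyᵢ = 5·18 + 1·2 + 3·7 = 113; Σxᵢ² = 35; σ²/τ² = 0.25.
β̂_MAP = 113 / (35 + 0.25) = 113/35.25 ≈ 3.206.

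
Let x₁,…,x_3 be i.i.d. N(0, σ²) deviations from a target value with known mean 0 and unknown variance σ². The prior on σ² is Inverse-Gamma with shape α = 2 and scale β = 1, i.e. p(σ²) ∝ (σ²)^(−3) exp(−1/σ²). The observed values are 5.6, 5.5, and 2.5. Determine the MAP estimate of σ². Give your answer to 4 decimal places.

Sum of squared deviations about the known mean: SS = (5.6−0)² + (5.5−0)² + (2.5−0)² = 67.86.
The Normal likelihood contributes (σ²)^(−n/2) exp(−SS/(2σ²)), so the posterior is Inverse-Gamma(α + n/2, β + SS/2) = Inverse-Gamma(3.5, 34.93).
The mode of Inverse-Gamma(a, b) is b/(a+1) = 34.93/4.5 ≈ 7.7622.

σ̂²_MAP = 7.7622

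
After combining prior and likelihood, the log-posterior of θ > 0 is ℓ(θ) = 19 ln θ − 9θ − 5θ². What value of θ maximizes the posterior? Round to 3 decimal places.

ℓ'(θ) = 19/θ − 9 − 10θ. Setting this to zero and multiplying by θ: 10θ² + 9θ − 19 = 0.
θ = (−9 + √(9² + 4·10·19)) / (2·10) = (−9 + √841) / 20 = (−9 + 29)/20 = 1.
ℓ''(θ) = −19/θ² − 10 < 0, confirming a maximum.

θ̂_MAP = 1.000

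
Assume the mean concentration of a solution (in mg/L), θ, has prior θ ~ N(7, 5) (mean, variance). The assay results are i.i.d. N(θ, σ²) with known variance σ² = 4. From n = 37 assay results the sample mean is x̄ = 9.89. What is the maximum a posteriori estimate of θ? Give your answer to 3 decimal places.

θ̂_MAP = 9.829

n = 37, x̄ = 9.89.
For a Normal prior and Normal likelihood with known variance, the posterior is Normal; its mode equals its mean, the precision-weighted average.
Prior precision 1/σ₀² = 1/5 = 0.2; data precision n/σ² = 37/4 = 9.25.
θ̂ = (0.2·7 + 9.25·9.89) / (0.2 + 9.25) = 92.8825/9.45 = 37153/3780 ≈ 9.829.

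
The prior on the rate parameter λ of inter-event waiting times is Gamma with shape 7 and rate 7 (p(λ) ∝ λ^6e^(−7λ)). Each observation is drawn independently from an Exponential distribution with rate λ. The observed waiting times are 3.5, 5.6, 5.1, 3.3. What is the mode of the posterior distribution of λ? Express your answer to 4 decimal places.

The Exponential(rate=λ) likelihood is ∝ λ^n e^(−λΣtᵢ). Here n = 4 and Σtᵢ = 3.5 + 5.6 + 5.1 + 3.3 = 17.5.
Posterior ∝ λ^6e^(−7λ) · λ^4e^(−17.5λ) = λ^10e^(−24.5λ), i.e. Gamma(11, 24.5).
Mode = (a−1)/b = 10/24.5 ≈ 0.4082.

λ̂_MAP = 0.4082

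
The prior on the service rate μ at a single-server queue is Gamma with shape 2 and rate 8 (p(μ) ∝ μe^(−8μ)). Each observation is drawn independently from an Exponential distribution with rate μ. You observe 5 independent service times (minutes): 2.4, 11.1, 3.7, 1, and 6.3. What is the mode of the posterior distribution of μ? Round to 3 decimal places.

The Exponential(rate=μ) likelihood is ∝ μ^n e^(−μΣtᵢ). Here n = 5 and Σtᵢ = 2.4 + 11.1 + 3.7 + 1 + 6.3 = 24.5.
Posterior ∝ μe^(−8μ) · μ^5e^(−24.5μ) = μ^6e^(−32.5μ), i.e. Gamma(7, 32.5).
Mode = (a−1)/b = 6/32.5 ≈ 0.185.

μ̂_MAP = 0.185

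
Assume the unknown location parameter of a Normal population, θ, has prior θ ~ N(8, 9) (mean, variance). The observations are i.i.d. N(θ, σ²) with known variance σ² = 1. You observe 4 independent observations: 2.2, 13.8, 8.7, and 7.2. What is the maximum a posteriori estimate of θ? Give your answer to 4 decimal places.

θ̂_MAP = 7.9757

n = 4; x̄ = (2.2 + 13.8 + 8.7 + 7.2)/4 = 31.9/4 = 7.975.
For a Normal prior and Normal likelihood with known variance, the posterior is Normal; its mode equals its mean, the precision-weighted average.
Prior precision 1/σ₀² = 1/9; data precision n/σ² = 4/1 = 4.
θ̂ = ((1/9)·8 + 4·7.975) / (1/9 + 4) = (2951/90)/(37/9) = 2951/370 ≈ 7.9757.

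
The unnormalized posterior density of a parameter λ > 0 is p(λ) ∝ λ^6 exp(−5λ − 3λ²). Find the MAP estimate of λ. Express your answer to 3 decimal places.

ℓ'(λ) = 6/λ − 5 − 6λ. Setting this to zero and multiplying by λ: 6λ² + 5λ − 6 = 0.
λ = (−5 + √(5² + 4·6·6)) / (2·6) = (−5 + √169) / 12 = (−5 + 13)/12 = 2/3.
ℓ''(λ) = −6/λ² − 6 < 0, confirming a maximum.

λ̂_MAP = 0.667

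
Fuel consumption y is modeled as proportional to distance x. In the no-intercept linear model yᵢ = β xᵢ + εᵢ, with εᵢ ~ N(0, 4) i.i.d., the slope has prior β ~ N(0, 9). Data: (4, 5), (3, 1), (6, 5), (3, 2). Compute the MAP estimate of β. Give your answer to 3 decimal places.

β̂_MAP = 0.838

log p(β | y) = −Σ(yᵢ − βxᵢ)²/(2·4) − β²/(2·9) + const.
Setting the derivative to zero: Σxᵢ(yᵢ − βxᵢ)/4 − β/9 = 0, so β = Σxᵢyᵢ / (Σxᵢ² + σ²/τ²).
Σxᵢyᵢ = 4·5 + 3·1 + 6·5 + 3·2 = 59; Σxᵢ² = 70; σ²/τ² = 4/9.
β̂_MAP = 59 / (70 + 4/9) = 59/(634/9) = 531/634 ≈ 0.838.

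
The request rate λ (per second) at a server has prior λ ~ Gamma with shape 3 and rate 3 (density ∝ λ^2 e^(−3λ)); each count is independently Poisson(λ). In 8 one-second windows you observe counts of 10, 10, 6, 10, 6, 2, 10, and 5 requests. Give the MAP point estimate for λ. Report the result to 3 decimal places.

λ̂_MAP = 5.545

Σxᵢ = 10+10+6+10+6+2+10+5 = 59, with n = 8.
Posterior ∝ λ^2e^(−3λ) · λ^59e^(−8λ) = λ^61e^(−11λ), i.e. Gamma(shape=62, rate=11).
The mode of a Gamma(a, b) with a ≥ 1 (shape–rate) is (a−1)/b = 61/11 ≈ 5.545.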